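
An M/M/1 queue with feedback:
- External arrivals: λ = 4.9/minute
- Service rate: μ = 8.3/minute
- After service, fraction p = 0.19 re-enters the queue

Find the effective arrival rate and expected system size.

Effective arrival rate: λ_eff = λ/(1-p) = 4.9/(1-0.19) = 4.9/0.81 = 6.0494
ρ = λ_eff/μ = 6.0494/8.3 = 0.72884
L = ρ/(1-ρ) = 0.72884/(1-0.72884) = 2.6879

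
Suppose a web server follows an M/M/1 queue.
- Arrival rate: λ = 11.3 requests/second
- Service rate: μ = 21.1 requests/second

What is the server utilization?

Server utilization: ρ = λ/μ
ρ = 11.3/21.1 = 0.5355
The server is busy 53.55% of the time.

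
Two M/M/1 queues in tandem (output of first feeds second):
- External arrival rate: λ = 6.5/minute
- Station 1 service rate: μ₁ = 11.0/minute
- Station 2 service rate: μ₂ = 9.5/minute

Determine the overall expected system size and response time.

By Jackson's theorem, each station behaves as independent M/M/1.
Station 1: ρ₁ = 6.5/11.0 = 0.5909, L₁ = ρ₁/(1-ρ₁) = λ/(μ₁-λ) = 6.5/4.50 = 1.4444
Station 2: ρ₂ = 6.5/9.5 = 0.6842, L₂ = ρ₂/(1-ρ₂) = λ/(μ₂-λ) = 6.5/3.00 = 2.1667
Total: L = L₁ + L₂ = 1.4444 + 2.1667 = 3.6111
W = L/λ = 3.6111/6.5 = 0.5556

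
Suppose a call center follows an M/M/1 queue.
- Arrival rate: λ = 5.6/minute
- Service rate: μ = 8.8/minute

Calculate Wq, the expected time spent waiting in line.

First, compute utilization: ρ = λ/μ = 5.6/8.8 = 0.6364
For M/M/1: Wq = λ/(μ(μ-λ))
Wq = 5.6/(8.8 × (8.8-5.6))
Wq = 5.6/(8.8 × 3.20)
Wq = 0.1989 minutes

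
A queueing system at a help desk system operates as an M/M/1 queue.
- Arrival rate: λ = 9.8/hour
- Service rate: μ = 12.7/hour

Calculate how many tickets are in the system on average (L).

ρ = λ/μ = 9.8/12.7 = 0.7717
For M/M/1: L = λ/(μ-λ)
L = 9.8/(12.7-9.8) = 9.8/2.90
L = 3.3793 tickets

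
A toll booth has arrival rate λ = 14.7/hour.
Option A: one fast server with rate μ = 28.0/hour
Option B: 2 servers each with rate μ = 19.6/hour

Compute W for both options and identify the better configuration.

Option A: single server μ = 28.0 (M/M/1)
  ρ_A = 14.7/28.0 = 0.5250
  W_A = 1/(μ-λ) = 1/(28.0-14.7) = 1/13.30 = 0.07519

Option B: 2 servers μ = 19.6 (M/M/2)
  ρ_B = λ/(cμ) = 14.7/(2×19.6) = 0.3750
  Offered load a = λ/μ = cρ = 14.7/19.6 = 0.7500
  P₀ = [ Σₙ₌₀^1 aⁿ/n! + a^2/(2!(1-ρ)) ]⁻¹
  Σ = a^0/0! + a^1/1! = 1.0000 + 0.7500 = 1.7500
  a^2/(2!(1-ρ)) = 0.5625/(2 × 0.6250) = 0.4500
  P₀ = 1/(1.7500 + 0.4500) = 0.4545
  Lq = P₀·a^2·ρ / (2!(1-ρ)²) = 0.4545 × 0.5625 × 0.3750 / (2 × 0.3906) = 0.1227
  Wq_B = Lq/λ = 0.12273/14.7 = 0.008349
  W_B = Wq_B + 1/μ = 0.008349 + 0.05102 = 0.05937

Since W_B = 0.05937 < W_A = 0.07519, Option B (multiple servers) has the shorter time in system.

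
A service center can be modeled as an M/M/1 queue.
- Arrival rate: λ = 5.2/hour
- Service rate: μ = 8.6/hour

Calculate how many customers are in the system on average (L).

ρ = λ/μ = 5.2/8.6 = 0.6047
For M/M/1: L = λ/(μ-λ)
L = 5.2/(8.6-5.2) = 5.2/3.40
L = 1.5294 customers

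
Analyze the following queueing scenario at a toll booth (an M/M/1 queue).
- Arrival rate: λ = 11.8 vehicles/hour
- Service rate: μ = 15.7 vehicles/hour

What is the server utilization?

Server utilization: ρ = λ/μ
ρ = 11.8/15.7 = 0.7516
The server is busy 75.16% of the time.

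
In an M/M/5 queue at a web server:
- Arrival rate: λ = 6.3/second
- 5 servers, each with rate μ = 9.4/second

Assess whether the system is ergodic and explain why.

Stability requires ρ = λ/(cμ) < 1
ρ = 6.3/(5 × 9.4) = 6.3/47.00 = 0.1340
Since 0.1340 < 1, the system is STABLE.
The servers are busy 13.40% of the time.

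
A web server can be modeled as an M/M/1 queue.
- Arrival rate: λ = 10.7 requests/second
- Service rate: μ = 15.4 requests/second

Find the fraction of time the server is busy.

Server utilization: ρ = λ/μ
ρ = 10.7/15.4 = 0.6948
The server is busy 69.48% of the time.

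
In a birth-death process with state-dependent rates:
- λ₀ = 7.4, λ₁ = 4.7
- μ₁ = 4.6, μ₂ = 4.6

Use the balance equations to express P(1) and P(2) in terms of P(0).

Balance equations:
State 0: λ₀P₀ = μ₁P₁ → P₁ = (λ₀/μ₁)P₀ = (7.4/4.6)P₀ = 1.6087P₀
State 1: P₂ = (λ₀λ₁)/(μ₁μ₂)P₀ = (7.4×4.7)/(4.6×4.6)P₀ = 1.6437P₀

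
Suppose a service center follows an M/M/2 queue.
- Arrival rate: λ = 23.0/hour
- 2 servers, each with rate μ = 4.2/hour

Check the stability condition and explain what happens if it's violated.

Stability requires ρ = λ/(cμ) < 1
ρ = 23.0/(2 × 4.2) = 23.0/8.40 = 2.7381
Since 2.7381 ≥ 1, the system is UNSTABLE.
Need c > λ/μ = 23.0/4.2 = 5.48.
Minimum servers needed: c = 6.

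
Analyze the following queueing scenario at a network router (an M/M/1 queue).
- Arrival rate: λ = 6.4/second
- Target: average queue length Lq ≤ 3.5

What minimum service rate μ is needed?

For M/M/1: Lq = λ²/(μ(μ-λ))
Need Lq ≤ 3.5, i.e. μ(μ-λ) ≥ λ²/3.5
μ² - 6.4μ - 40.96/3.5 ≥ 0  →  μ² - 6.4μ - 11.70286 ≥ 0
Quadratic formula (positive root): μ = [λ + √(λ² + 4×11.70286)]/2
Discriminant: 40.96 + 4×11.70286 = 87.7714, √87.7714 = 9.3686
μ ≥ (6.4 + 9.3686)/2 = 7.8843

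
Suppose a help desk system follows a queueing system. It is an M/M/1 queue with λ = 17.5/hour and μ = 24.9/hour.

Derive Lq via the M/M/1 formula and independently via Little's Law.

Method 1 (direct): Lq = λ²/(μ(μ-λ)) = 306.25/(24.9 × 7.40) = 1.6621

Method 2 (Little's Law):
W = 1/(μ-λ) = 1/7.40 = 0.1351351
Wq = W - 1/μ = 0.1351351 - 0.04016064 = 0.0949745
Lq = λWq = 17.5 × 0.0949745 = 1.6621 ✔ (matches Method 1)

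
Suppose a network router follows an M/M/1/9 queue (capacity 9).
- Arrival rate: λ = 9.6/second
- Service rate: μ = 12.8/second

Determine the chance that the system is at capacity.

ρ = λ/μ = 9.6/12.8 = 0.7500
P₀ = (1-ρ)/(1-ρ^(K+1)) = (1-0.7500)/(1-0.7500^10) = 0.2500/0.9437 = 0.2649
P_K = P₀×ρ^K = 0.2649 × 0.7500^9 = 0.2649 × 0.07508 = 0.01989
Blocking probability = 1.99%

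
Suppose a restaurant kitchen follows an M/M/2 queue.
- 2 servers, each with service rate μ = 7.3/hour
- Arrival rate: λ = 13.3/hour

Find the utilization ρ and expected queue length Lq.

Traffic intensity: ρ = λ/(cμ) = 13.3/(2×7.3) = 0.9110
Since ρ = 0.9110 < 1, system is stable.
Offered load a = λ/μ = cρ = 13.3/7.3 = 1.8219
P₀ = [ Σₙ₌₀^1 aⁿ/n! + a^2/(2!(1-ρ)) ]⁻¹
Σ = a^0/0! + a^1/1! = 1.0000 + 1.8219 = 2.8219
a^2/(2!(1-ρ)) = 3.31938/(2 × 0.0890411) = 18.6396
P₀ = 1/(2.821918 + 18.63962) = 0.04659
Lq = P₀·a^2·ρ / (2!(1-ρ)²) = 0.046595 × 3.3194 × 0.91096 / (2 × 0.0079283) = 8.8856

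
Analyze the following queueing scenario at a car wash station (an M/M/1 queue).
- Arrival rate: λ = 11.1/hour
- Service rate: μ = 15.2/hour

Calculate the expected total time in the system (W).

First, compute utilization: ρ = λ/μ = 11.1/15.2 = 0.7303
For M/M/1: W = 1/(μ-λ)
W = 1/(15.2-11.1) = 1/4.10
W = 0.2439 hours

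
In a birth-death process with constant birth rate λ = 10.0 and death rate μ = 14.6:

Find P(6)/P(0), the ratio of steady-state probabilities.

For constant rates: P(n)/P(0) = (λ/μ)^n
P(6)/P(0) = (10.0/14.6)^6 = 0.6849^6 = 0.1032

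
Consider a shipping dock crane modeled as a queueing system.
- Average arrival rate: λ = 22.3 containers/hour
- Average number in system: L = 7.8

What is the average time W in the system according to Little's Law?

Little's Law: L = λW, so W = L/λ
W = 7.8/22.3 = 0.3498 hours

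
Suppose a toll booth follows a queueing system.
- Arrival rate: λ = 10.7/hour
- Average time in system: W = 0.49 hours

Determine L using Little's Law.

Little's Law: L = λW
L = 10.7 × 0.49 = 5.2430 vehicles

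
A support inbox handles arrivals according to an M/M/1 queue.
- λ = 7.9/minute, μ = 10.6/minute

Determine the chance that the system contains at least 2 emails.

ρ = λ/μ = 7.9/10.6 = 0.74528
P(N ≥ n) = ρⁿ
P(N ≥ 2) = 0.74528^2
P(N ≥ 2) = 0.5554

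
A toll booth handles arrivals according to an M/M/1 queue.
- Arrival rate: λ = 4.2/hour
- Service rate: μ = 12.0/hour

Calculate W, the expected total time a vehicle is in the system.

First, compute utilization: ρ = λ/μ = 4.2/12.0 = 0.3500
For M/M/1: W = 1/(μ-λ)
W = 1/(12.0-4.2) = 1/7.80
W = 0.1282 hours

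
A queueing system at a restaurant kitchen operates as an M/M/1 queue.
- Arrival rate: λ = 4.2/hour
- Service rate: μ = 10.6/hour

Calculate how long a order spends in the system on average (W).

First, compute utilization: ρ = λ/μ = 4.2/10.6 = 0.3962
For M/M/1: W = 1/(μ-λ)
W = 1/(10.6-4.2) = 1/6.40
W = 0.1562 hours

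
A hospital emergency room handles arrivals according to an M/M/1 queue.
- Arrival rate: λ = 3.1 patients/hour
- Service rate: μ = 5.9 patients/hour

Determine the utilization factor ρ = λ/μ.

Server utilization: ρ = λ/μ
ρ = 3.1/5.9 = 0.5254
The server is busy 52.54% of the time.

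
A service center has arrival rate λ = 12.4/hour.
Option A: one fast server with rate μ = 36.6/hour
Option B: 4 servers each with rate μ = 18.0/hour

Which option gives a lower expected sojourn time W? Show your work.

Option A: single server μ = 36.6 (M/M/1)
  ρ_A = 12.4/36.6 = 0.3388
  W_A = 1/(μ-λ) = 1/(36.6-12.4) = 1/24.20 = 0.04132

Option B: 4 servers μ = 18.0 (M/M/4)
  ρ_B = λ/(cμ) = 12.4/(4×18.0) = 0.1722
  Offered load a = λ/μ = cρ = 12.4/18.0 = 0.6889
  P₀ = [ Σₙ₌₀^3 aⁿ/n! + a^4/(4!(1-ρ)) ]⁻¹
  Σ = a^0/0! + a^1/1! + a^2/2! + a^3/3! = 1.0000 + 0.6889 + 0.2373 + 0.05449 = 1.9807
  a^4/(4!(1-ρ)) = 0.2252/(24 × 0.8278) = 0.01134
  P₀ = 1/(1.9807 + 0.01134) = 0.5020
  Lq = P₀·a^4·ρ / (4!(1-ρ)²) = 0.5020 × 0.2252 × 0.1722 / (24 × 0.6852) = 0.001184
  Wq_B = Lq/λ = 0.00118402/12.4 = 0.000095485
  W_B = Wq_B + 1/μ = 0.000095485 + 0.055556 = 0.05565

Since W_A = 0.04132 < W_B = 0.05565, Option A (single fast server) has the shorter time in system.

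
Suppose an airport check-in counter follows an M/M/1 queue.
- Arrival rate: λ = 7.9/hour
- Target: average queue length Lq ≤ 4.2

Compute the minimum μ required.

For M/M/1: Lq = λ²/(μ(μ-λ))
Need Lq ≤ 4.2, i.e. μ(μ-λ) ≥ λ²/4.2
μ² - 7.9μ - 62.41/4.2 ≥ 0  →  μ² - 7.9μ - 14.85952 ≥ 0
Quadratic formula (positive root): μ = [λ + √(λ² + 4×14.85952)]/2
Discriminant: 62.41 + 4×14.85952 = 121.8481, √121.8481 = 11.03848
μ ≥ (7.9 + 11.03848)/2 = 9.4692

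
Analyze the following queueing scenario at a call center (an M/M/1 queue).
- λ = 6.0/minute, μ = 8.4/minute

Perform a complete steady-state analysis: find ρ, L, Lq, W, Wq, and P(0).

Step 1: ρ = λ/μ = 6.0/8.4 = 0.7143
Step 2: L = λ/(μ-λ) = 6.0/2.40 = 2.5000
Step 3: Lq = λ²/(μ(μ-λ)) = 36.00/(8.4×2.40) = 1.7857
Step 4: W = 1/(μ-λ) = 1/2.40 = 0.41667
Step 5: Wq = λ/(μ(μ-λ)) = 6.0/(8.4×2.40) = 0.2976
Step 6: P(0) = 1-ρ = 0.2857
Verify: L = λW = 6.0×0.41667 = 2.5000 ✔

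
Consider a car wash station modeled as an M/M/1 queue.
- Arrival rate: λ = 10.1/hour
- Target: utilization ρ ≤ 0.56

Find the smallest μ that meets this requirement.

ρ = λ/μ, so μ = λ/ρ
μ ≥ 10.1/0.56 = 18.0357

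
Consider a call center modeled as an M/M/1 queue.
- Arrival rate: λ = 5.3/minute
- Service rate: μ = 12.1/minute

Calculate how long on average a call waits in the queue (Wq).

First, compute utilization: ρ = λ/μ = 5.3/12.1 = 0.4380
For M/M/1: Wq = λ/(μ(μ-λ))
Wq = 5.3/(12.1 × (12.1-5.3))
Wq = 5.3/(12.1 × 6.80)
Wq = 0.06441 minutes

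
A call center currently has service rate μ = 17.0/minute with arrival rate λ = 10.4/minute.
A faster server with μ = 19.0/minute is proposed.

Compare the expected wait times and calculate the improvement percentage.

System 1: ρ₁ = 10.4/17.0 = 0.6118, W₁ = 1/(17.0-10.4) = 0.15152
System 2: ρ₂ = 10.4/19.0 = 0.5474, W₂ = 1/(19.0-10.4) = 0.11628
Improvement: (W₁-W₂)/W₁ = (0.15152-0.11628)/0.15152 = 23.26%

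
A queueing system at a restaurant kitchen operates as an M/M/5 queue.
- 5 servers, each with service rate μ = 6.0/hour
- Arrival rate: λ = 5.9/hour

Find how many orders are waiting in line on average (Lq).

Traffic intensity: ρ = λ/(cμ) = 5.9/(5×6.0) = 0.1967
Since ρ = 0.1967 < 1, system is stable.
Offered load a = λ/μ = cρ = 5.9/6.0 = 0.9833
P₀ = [ Σₙ₌₀^4 aⁿ/n! + a^5/(5!(1-ρ)) ]⁻¹
Σ = a^0/0! + a^1/1! + a^2/2! + a^3/3! + a^4/4! = 1.0000 + 0.98333 + 0.48347 + 0.15847 + 0.038958 = 2.6642
a^5/(5!(1-ρ)) = 0.91940/(120 × 0.80333) = 0.009537
P₀ = 1/(2.6642 + 0.009537) = 0.3740
Lq = P₀·a^5·ρ / (5!(1-ρ)²) = 0.374003 × 0.919399 × 0.196667 / (120 × 0.645344) = 0.0008732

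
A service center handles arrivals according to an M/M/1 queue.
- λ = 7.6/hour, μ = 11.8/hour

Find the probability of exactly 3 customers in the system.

ρ = λ/μ = 7.6/11.8 = 0.6441
P(n) = (1-ρ)ρⁿ
P(3) = (1-0.6441) × 0.6441^3
P(3) = 0.3559 × 0.2672
P(3) = 0.09510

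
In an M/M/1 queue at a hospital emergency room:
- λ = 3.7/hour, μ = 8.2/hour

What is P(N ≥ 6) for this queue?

ρ = λ/μ = 3.7/8.2 = 0.45122
P(N ≥ n) = ρⁿ
P(N ≥ 6) = 0.45122^6
P(N ≥ 6) = 0.008440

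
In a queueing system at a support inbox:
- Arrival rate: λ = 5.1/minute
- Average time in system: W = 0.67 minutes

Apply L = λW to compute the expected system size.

Little's Law: L = λW
L = 5.1 × 0.67 = 3.4170 emails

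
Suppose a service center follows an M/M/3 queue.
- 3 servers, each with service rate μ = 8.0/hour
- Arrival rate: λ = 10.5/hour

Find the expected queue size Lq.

Traffic intensity: ρ = λ/(cμ) = 10.5/(3×8.0) = 0.4375
Since ρ = 0.4375 < 1, system is stable.
Offered load a = λ/μ = cρ = 10.5/8.0 = 1.3125
P₀ = [ Σₙ₌₀^2 aⁿ/n! + a^3/(3!(1-ρ)) ]⁻¹
Σ = a^0/0! + a^1/1! + a^2/2! = 1.0000 + 1.3125 + 0.8613 = 3.1738
a^3/(3!(1-ρ)) = 2.2610/(6 × 0.5625) = 0.6699
P₀ = 1/(3.1738 + 0.6699) = 0.2602
Lq = P₀·a^3·ρ / (3!(1-ρ)²) = 0.2602 × 2.2610 × 0.4375 / (6 × 0.3164) = 0.1356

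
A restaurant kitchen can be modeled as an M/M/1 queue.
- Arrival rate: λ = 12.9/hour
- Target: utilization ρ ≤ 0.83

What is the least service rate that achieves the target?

ρ = λ/μ, so μ = λ/ρ
μ ≥ 12.9/0.83 = 15.5422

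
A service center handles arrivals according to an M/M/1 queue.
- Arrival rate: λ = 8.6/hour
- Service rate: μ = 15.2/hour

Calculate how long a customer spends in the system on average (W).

First, compute utilization: ρ = λ/μ = 8.6/15.2 = 0.5658
For M/M/1: W = 1/(μ-λ)
W = 1/(15.2-8.6) = 1/6.60
W = 0.1515 hours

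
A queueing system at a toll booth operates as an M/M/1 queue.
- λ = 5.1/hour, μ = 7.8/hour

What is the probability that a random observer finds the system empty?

ρ = λ/μ = 5.1/7.8 = 0.6538
P(0) = 1 - ρ = 1 - 0.6538 = 0.3462
The server is idle 34.62% of the time.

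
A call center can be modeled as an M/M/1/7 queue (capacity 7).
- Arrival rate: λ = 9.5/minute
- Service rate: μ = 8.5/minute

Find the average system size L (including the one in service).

ρ = λ/μ = 9.5/8.5 = 1.11765
P₀ = (1-ρ)/(1-ρ^(K+1)) = (1-1.11765)/(1-1.11765^8) = -0.11765/-1.4347 = 0.08200
P_K = P₀×ρ^K = 0.08200 × 1.11765^7 = 0.08200 × 2.1784 = 0.1786
L = ρ[1 - (K+1)ρ^K + Kρ^(K+1)] / [(1-ρ)(1-ρ^(K+1))]
L = 1.11765 × (1 - 8×2.1784157 + 7×2.4347063) / ((1 - 1.11765) × (1 - 2.4347063)) = 4.0763 calls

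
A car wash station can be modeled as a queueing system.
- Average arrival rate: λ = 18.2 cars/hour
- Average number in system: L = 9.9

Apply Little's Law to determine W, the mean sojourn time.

Little's Law: L = λW, so W = L/λ
W = 9.9/18.2 = 0.5440 hours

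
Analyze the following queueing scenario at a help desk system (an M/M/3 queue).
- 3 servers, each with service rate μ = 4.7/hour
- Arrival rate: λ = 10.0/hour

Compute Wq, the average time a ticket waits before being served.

Traffic intensity: ρ = λ/(cμ) = 10.0/(3×4.7) = 0.7092
Since ρ = 0.7092 < 1, system is stable.
Offered load a = λ/μ = cρ = 10.0/4.7 = 2.1277
P₀ = [ Σₙ₌₀^2 aⁿ/n! + a^3/(3!(1-ρ)) ]⁻¹
Σ = a^0/0! + a^1/1! + a^2/2! = 1.00000 + 2.12766 + 2.26347 = 5.3911
a^3/(3!(1-ρ)) = 9.6318/(6 × 0.29078) = 5.5207
P₀ = 1/(5.3911 + 5.5207) = 0.09164
Lq = P₀·a^3·ρ / (3!(1-ρ)²) = 0.091644 × 9.6318 × 0.70922 / (6 × 0.084553) = 1.2340
Wq = Lq/λ = 1.2340/10.0 = 0.1234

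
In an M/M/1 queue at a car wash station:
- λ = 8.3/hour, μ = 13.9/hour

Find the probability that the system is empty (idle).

ρ = λ/μ = 8.3/13.9 = 0.5971
P(0) = 1 - ρ = 1 - 0.5971 = 0.4029
The server is idle 40.29% of the time.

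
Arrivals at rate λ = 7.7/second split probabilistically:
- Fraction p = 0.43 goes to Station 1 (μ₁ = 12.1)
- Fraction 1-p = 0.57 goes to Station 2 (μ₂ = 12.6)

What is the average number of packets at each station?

Effective rates: λ₁ = 7.7×0.43 = 3.311, λ₂ = 7.7×0.57 = 4.389
Station 1: ρ₁ = 3.311/12.1 = 0.2736, L₁ = ρ₁/(1-ρ₁) = 0.2736/(1-0.2736) = 0.3767
Station 2: ρ₂ = 4.389/12.6 = 0.34833, L₂ = ρ₂/(1-ρ₂) = 0.34833/(1-0.34833) = 0.5345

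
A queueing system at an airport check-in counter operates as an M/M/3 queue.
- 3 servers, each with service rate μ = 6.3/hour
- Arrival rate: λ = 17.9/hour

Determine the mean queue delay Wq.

Traffic intensity: ρ = λ/(cμ) = 17.9/(3×6.3) = 0.9471
Since ρ = 0.9471 < 1, system is stable.
Offered load a = λ/μ = cρ = 17.9/6.3 = 2.8413
P₀ = [ Σₙ₌₀^2 aⁿ/n! + a^3/(3!(1-ρ)) ]⁻¹
Σ = a^0/0! + a^1/1! + a^2/2! = 1.0000 + 2.8413 + 4.0364 = 7.8777
a^3/(3!(1-ρ)) = 22.93704/(6 × 0.05291005) = 72.2517
P₀ = 1/(7.8777 + 72.2517) = 0.01248
Lq = P₀·a^3·ρ / (3!(1-ρ)²) = 0.0124798 × 22.9370 × 0.947090 / (6 × 0.00279947) = 16.1402
Wq = Lq/λ = 16.1402/17.9 = 0.9017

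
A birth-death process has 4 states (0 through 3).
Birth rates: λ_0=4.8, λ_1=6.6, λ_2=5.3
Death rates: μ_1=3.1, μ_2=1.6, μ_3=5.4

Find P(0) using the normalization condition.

Ratios P(n)/P(0) = (λ₀···λₙ₋₁)/(μ₁···μₙ):
P(1)/P(0) = (4.8)/(3.1) = 1.5484
P(2)/P(0) = (4.8×6.6)/(3.1×1.6) = 6.3871
P(3)/P(0) = (4.8×6.6×5.3)/(3.1×1.6×5.4) = 6.2688

Normalization: ∑ P(n) = 1
P(0) × (1.0000 + 1.5484 + 6.3871 + 6.2688) = 1
P(0) × 15.2043 = 1
P(0) = 1/15.2043 = 0.06577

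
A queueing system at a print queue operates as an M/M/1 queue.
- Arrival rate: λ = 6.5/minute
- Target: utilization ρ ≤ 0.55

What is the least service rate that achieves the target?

ρ = λ/μ, so μ = λ/ρ
μ ≥ 6.5/0.55 = 11.8182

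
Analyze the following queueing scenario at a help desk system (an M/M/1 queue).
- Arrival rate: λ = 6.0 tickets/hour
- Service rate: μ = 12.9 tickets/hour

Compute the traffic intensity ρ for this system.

Server utilization: ρ = λ/μ
ρ = 6.0/12.9 = 0.4651
The server is busy 46.51% of the time.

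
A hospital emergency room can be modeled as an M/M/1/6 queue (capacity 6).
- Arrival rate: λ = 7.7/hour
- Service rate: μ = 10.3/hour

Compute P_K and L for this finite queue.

ρ = λ/μ = 7.7/10.3 = 0.74757
P₀ = (1-ρ)/(1-ρ^(K+1)) = (1-0.74757)/(1-0.74757^7) = 0.2524/0.8695 = 0.2903
P_K = P₀×ρ^K = 0.29031 × 0.74757^6 = 0.29031 × 0.17455 = 0.05067
Blocking probability P_6 = 0.05067 (5.07%)
L = ρ[1 - (K+1)ρ^K + Kρ^(K+1)] / [(1-ρ)(1-ρ^(K+1))]
L = 0.74757 × (1 - 7×0.17455 + 6×0.13049) / ((1 - 0.74757) × (1 - 0.13049)) = 1.9110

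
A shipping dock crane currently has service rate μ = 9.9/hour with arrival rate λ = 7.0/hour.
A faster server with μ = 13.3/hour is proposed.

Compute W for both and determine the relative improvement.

System 1: ρ₁ = 7.0/9.9 = 0.7071, W₁ = 1/(9.9-7.0) = 0.3448
System 2: ρ₂ = 7.0/13.3 = 0.5263, W₂ = 1/(13.3-7.0) = 0.1587
Improvement: (W₁-W₂)/W₁ = (0.3448-0.1587)/0.3448 = 53.97%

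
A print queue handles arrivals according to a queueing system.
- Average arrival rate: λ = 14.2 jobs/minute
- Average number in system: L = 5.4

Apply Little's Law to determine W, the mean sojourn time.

Little's Law: L = λW, so W = L/λ
W = 5.4/14.2 = 0.3803 minutes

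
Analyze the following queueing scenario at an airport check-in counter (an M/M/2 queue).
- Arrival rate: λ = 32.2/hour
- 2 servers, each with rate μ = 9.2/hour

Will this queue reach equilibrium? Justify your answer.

Stability requires ρ = λ/(cμ) < 1
ρ = 32.2/(2 × 9.2) = 32.2/18.40 = 1.7500
Since 1.7500 ≥ 1, the system is UNSTABLE.
Need c > λ/μ = 32.2/9.2 = 3.50.
Minimum servers needed: c = 4.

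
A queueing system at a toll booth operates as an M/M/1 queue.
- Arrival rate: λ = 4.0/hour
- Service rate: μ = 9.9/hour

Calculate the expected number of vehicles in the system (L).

ρ = λ/μ = 4.0/9.9 = 0.4040
For M/M/1: L = λ/(μ-λ)
L = 4.0/(9.9-4.0) = 4.0/5.90
L = 0.6780 vehicles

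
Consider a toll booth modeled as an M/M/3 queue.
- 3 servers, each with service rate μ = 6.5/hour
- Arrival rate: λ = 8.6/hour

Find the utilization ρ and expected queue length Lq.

Traffic intensity: ρ = λ/(cμ) = 8.6/(3×6.5) = 0.4410
Since ρ = 0.4410 < 1, system is stable.
Offered load a = λ/μ = cρ = 8.6/6.5 = 1.3231
P₀ = [ Σₙ₌₀^2 aⁿ/n! + a^3/(3!(1-ρ)) ]⁻¹
Σ = a^0/0! + a^1/1! + a^2/2! = 1.00000 + 1.32308 + 0.875266 = 3.1983
a^3/(3!(1-ρ)) = 2.3161/(6 × 0.55897) = 0.6906
P₀ = 1/(3.1983 + 0.6906) = 0.2571
Lq = P₀·a^3·ρ / (3!(1-ρ)²) = 0.2571 × 2.3161 × 0.4410 / (6 × 0.3125) = 0.1401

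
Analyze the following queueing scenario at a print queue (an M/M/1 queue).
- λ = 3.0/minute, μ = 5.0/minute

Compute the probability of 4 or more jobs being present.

ρ = λ/μ = 3.0/5.0 = 0.6000
P(N ≥ n) = ρⁿ
P(N ≥ 4) = 0.6000^4
P(N ≥ 4) = 0.1296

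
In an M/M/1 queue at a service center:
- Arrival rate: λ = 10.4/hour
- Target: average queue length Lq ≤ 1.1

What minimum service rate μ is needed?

For M/M/1: Lq = λ²/(μ(μ-λ))
Need Lq ≤ 1.1, i.e. μ(μ-λ) ≥ λ²/1.1
μ² - 10.4μ - 108.16/1.1 ≥ 0  →  μ² - 10.4μ - 98.32727 ≥ 0
Quadratic formula (positive root): μ = [λ + √(λ² + 4×98.32727)]/2
Discriminant: 108.16 + 4×98.32727 = 501.4691, √501.4691 = 22.3935
μ ≥ (10.4 + 22.3935)/2 = 16.3968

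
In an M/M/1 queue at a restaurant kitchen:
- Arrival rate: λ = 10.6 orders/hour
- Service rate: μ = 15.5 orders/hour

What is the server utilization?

Server utilization: ρ = λ/μ
ρ = 10.6/15.5 = 0.6839
The server is busy 68.39% of the time.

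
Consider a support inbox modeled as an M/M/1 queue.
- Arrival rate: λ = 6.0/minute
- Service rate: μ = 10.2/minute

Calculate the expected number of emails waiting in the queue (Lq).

ρ = λ/μ = 6.0/10.2 = 0.5882
For M/M/1: Lq = λ²/(μ(μ-λ))
Lq = 36.00/(10.2 × 4.20)
Lq = 0.8403 emails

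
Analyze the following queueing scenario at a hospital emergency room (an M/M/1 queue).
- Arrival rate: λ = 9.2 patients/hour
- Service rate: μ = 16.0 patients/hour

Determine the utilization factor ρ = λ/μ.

Server utilization: ρ = λ/μ
ρ = 9.2/16.0 = 0.5750
The server is busy 57.50% of the time.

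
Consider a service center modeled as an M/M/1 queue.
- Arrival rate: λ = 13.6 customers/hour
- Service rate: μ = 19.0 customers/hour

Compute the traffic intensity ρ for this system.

Server utilization: ρ = λ/μ
ρ = 13.6/19.0 = 0.7158
The server is busy 71.58% of the time.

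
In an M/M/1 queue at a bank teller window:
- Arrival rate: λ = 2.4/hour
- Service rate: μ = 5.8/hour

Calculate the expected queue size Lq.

ρ = λ/μ = 2.4/5.8 = 0.4138
For M/M/1: Lq = λ²/(μ(μ-λ))
Lq = 5.76/(5.8 × 3.40)
Lq = 0.2921 transactions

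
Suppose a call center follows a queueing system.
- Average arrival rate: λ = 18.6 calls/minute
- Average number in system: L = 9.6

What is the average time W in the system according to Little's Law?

Little's Law: L = λW, so W = L/λ
W = 9.6/18.6 = 0.5161 minutes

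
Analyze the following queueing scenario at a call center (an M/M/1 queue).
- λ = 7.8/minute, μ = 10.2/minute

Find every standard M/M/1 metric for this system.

Step 1: ρ = λ/μ = 7.8/10.2 = 0.7647
Step 2: L = λ/(μ-λ) = 7.8/2.40 = 3.2500
Step 3: Lq = λ²/(μ(μ-λ)) = 60.84/(10.2×2.40) = 2.4853
Step 4: W = 1/(μ-λ) = 1/2.40 = 0.41667
Step 5: Wq = λ/(μ(μ-λ)) = 7.8/(10.2×2.40) = 0.3186
Step 6: P(0) = 1-ρ = 0.2353
Verify: L = λW = 7.8×0.41667 = 3.2500 ✔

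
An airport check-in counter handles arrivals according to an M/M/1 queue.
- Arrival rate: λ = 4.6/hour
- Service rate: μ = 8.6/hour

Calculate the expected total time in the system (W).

First, compute utilization: ρ = λ/μ = 4.6/8.6 = 0.5349
For M/M/1: W = 1/(μ-λ)
W = 1/(8.6-4.6) = 1/4.00
W = 0.2500 hours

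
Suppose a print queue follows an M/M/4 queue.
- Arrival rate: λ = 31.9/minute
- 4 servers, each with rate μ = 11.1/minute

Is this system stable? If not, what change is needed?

Stability requires ρ = λ/(cμ) < 1
ρ = 31.9/(4 × 11.1) = 31.9/44.40 = 0.7185
Since 0.7185 < 1, the system is STABLE.
The servers are busy 71.85% of the time.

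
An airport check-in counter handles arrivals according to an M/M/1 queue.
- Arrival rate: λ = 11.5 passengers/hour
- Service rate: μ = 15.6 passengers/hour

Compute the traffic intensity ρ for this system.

Server utilization: ρ = λ/μ
ρ = 11.5/15.6 = 0.7372
The server is busy 73.72% of the time.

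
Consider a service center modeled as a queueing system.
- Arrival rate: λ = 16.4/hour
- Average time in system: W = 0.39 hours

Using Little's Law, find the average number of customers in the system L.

Little's Law: L = λW
L = 16.4 × 0.39 = 6.3960 customers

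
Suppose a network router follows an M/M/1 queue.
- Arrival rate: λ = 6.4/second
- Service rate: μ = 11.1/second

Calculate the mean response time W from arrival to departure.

First, compute utilization: ρ = λ/μ = 6.4/11.1 = 0.5766
For M/M/1: W = 1/(μ-λ)
W = 1/(11.1-6.4) = 1/4.70
W = 0.2128 seconds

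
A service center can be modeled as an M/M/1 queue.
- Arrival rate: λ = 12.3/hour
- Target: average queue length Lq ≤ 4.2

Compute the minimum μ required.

For M/M/1: Lq = λ²/(μ(μ-λ))
Need Lq ≤ 4.2, i.e. μ(μ-λ) ≥ λ²/4.2
μ² - 12.3μ - 151.29/4.2 ≥ 0  →  μ² - 12.3μ - 36.02143 ≥ 0
Quadratic formula (positive root): μ = [λ + √(λ² + 4×36.02143)]/2
Discriminant: 151.29 + 4×36.02143 = 295.3757, √295.3757 = 17.1865
μ ≥ (12.3 + 17.1865)/2 = 14.7432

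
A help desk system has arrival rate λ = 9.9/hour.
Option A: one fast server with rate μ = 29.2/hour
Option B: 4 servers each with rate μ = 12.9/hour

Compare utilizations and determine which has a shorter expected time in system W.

Option A: single server μ = 29.2 (M/M/1)
  ρ_A = 9.9/29.2 = 0.3390
  W_A = 1/(μ-λ) = 1/(29.2-9.9) = 1/19.30 = 0.05181

Option B: 4 servers μ = 12.9 (M/M/4)
  ρ_B = λ/(cμ) = 9.9/(4×12.9) = 0.1919
  Offered load a = λ/μ = cρ = 9.9/12.9 = 0.7674
  P₀ = [ Σₙ₌₀^3 aⁿ/n! + a^4/(4!(1-ρ)) ]⁻¹
  Σ = a^0/0! + a^1/1! + a^2/2! + a^3/3! = 1.0000 + 0.76744 + 0.29448 + 0.075333 = 2.1373
  a^4/(4!(1-ρ)) = 0.34688/(24 × 0.80814) = 0.01788
  P₀ = 1/(2.1373 + 0.01788) = 0.4640
  Lq = P₀·a^4·ρ / (4!(1-ρ)²) = 0.46401 × 0.34688 × 0.19186 / (24 × 0.65309) = 0.001970
  Wq_B = Lq/λ = 0.001970/9.9 = 0.0001990
  W_B = Wq_B + 1/μ = 0.0001990 + 0.07752 = 0.07772

Since W_A = 0.05181 < W_B = 0.07772, Option A (single fast server) has the shorter time in system.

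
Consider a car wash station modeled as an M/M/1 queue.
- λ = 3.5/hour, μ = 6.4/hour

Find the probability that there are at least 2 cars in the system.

ρ = λ/μ = 3.5/6.4 = 0.5469
P(N ≥ n) = ρⁿ
P(N ≥ 2) = 0.5469^2
P(N ≥ 2) = 0.2991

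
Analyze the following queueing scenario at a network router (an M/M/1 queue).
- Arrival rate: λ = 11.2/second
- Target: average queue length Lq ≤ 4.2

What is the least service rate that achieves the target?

For M/M/1: Lq = λ²/(μ(μ-λ))
Need Lq ≤ 4.2, i.e. μ(μ-λ) ≥ λ²/4.2
μ² - 11.2μ - 125.44/4.2 ≥ 0  →  μ² - 11.2μ - 29.86667 ≥ 0
Quadratic formula (positive root): μ = [λ + √(λ² + 4×29.86667)]/2
Discriminant: 125.44 + 4×29.86667 = 244.9067, √244.9067 = 15.6495
μ ≥ (11.2 + 15.6495)/2 = 13.4247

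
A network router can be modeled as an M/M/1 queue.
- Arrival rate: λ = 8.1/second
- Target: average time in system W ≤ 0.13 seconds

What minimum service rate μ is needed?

For M/M/1: W = 1/(μ-λ)
Need W ≤ 0.13, so 1/(μ-λ) ≤ 0.13
μ - λ ≥ 1/0.13 = 7.6923
μ ≥ 8.1 + 7.6923 = 15.7923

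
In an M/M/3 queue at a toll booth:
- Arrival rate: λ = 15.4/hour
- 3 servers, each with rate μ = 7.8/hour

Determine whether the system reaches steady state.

Stability requires ρ = λ/(cμ) < 1
ρ = 15.4/(3 × 7.8) = 15.4/23.40 = 0.6581
Since 0.6581 < 1, the system is STABLE.
The servers are busy 65.81% of the time.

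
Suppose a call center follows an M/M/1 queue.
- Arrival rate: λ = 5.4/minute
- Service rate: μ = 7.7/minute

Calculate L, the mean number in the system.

ρ = λ/μ = 5.4/7.7 = 0.7013
For M/M/1: L = λ/(μ-λ)
L = 5.4/(7.7-5.4) = 5.4/2.30
L = 2.3478 calls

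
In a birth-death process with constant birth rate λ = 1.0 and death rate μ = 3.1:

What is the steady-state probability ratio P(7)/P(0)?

For constant rates: P(n)/P(0) = (λ/μ)^n
P(7)/P(0) = (1.0/3.1)^7 = 0.32258^7 = 0.0003635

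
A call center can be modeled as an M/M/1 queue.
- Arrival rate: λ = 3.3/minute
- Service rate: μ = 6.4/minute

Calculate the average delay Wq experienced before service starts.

First, compute utilization: ρ = λ/μ = 3.3/6.4 = 0.5156
For M/M/1: Wq = λ/(μ(μ-λ))
Wq = 3.3/(6.4 × (6.4-3.3))
Wq = 3.3/(6.4 × 3.10)
Wq = 0.1663 minutes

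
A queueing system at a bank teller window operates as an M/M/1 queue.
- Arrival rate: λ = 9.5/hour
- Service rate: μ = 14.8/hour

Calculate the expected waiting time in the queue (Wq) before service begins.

First, compute utilization: ρ = λ/μ = 9.5/14.8 = 0.6419
For M/M/1: Wq = λ/(μ(μ-λ))
Wq = 9.5/(14.8 × (14.8-9.5))
Wq = 9.5/(14.8 × 5.30)
Wq = 0.1211 hours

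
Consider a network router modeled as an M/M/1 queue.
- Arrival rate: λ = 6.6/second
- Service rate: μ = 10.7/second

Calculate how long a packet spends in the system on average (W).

First, compute utilization: ρ = λ/μ = 6.6/10.7 = 0.6168
For M/M/1: W = 1/(μ-λ)
W = 1/(10.7-6.6) = 1/4.10
W = 0.2439 seconds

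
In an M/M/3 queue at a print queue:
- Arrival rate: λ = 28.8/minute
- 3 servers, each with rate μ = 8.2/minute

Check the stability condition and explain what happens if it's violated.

Stability requires ρ = λ/(cμ) < 1
ρ = 28.8/(3 × 8.2) = 28.8/24.60 = 1.1707
Since 1.1707 ≥ 1, the system is UNSTABLE.
Need c > λ/μ = 28.8/8.2 = 3.51.
Minimum servers needed: c = 4.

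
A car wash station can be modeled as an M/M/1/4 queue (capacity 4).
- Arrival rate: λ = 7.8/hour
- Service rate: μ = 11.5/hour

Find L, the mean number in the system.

ρ = λ/μ = 7.8/11.5 = 0.67826
P₀ = (1-ρ)/(1-ρ^(K+1)) = (1-0.67826)/(1-0.67826^5) = 0.32174/0.85646 = 0.3757
P_K = P₀×ρ^K = 0.3757 × 0.67826^4 = 0.3757 × 0.2116 = 0.07950
L = ρ[1 - (K+1)ρ^K + Kρ^(K+1)] / [(1-ρ)(1-ρ^(K+1))]
L = 0.67826 × (1 - 5×0.21163 + 4×0.14354) / ((1 - 0.67826) × (1 - 0.14354)) = 1.2701 cars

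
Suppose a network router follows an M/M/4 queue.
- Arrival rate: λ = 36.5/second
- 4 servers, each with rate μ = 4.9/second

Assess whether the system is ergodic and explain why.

Stability requires ρ = λ/(cμ) < 1
ρ = 36.5/(4 × 4.9) = 36.5/19.60 = 1.8622
Since 1.8622 ≥ 1, the system is UNSTABLE.
Need c > λ/μ = 36.5/4.9 = 7.45.
Minimum servers needed: c = 8.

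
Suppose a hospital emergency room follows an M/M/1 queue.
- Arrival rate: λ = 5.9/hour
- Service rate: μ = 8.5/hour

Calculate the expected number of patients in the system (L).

ρ = λ/μ = 5.9/8.5 = 0.6941
For M/M/1: L = λ/(μ-λ)
L = 5.9/(8.5-5.9) = 5.9/2.60
L = 2.2692 patients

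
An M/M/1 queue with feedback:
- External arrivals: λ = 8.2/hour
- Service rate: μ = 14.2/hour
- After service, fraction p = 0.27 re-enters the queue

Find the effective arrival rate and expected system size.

Effective arrival rate: λ_eff = λ/(1-p) = 8.2/(1-0.27) = 8.2/0.73 = 11.2329
ρ = λ_eff/μ = 11.2329/14.2 = 0.79105
L = ρ/(1-ρ) = 0.79105/(1-0.79105) = 3.7858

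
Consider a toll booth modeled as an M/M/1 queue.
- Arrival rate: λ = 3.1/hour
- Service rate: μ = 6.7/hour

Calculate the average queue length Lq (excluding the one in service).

ρ = λ/μ = 3.1/6.7 = 0.4627
For M/M/1: Lq = λ²/(μ(μ-λ))
Lq = 9.61/(6.7 × 3.60)
Lq = 0.3984 vehicles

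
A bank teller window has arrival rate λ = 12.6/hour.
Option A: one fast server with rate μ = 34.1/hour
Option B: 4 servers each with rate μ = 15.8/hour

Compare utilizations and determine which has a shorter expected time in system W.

Option A: single server μ = 34.1 (M/M/1)
  ρ_A = 12.6/34.1 = 0.3695
  W_A = 1/(μ-λ) = 1/(34.1-12.6) = 1/21.50 = 0.04651

Option B: 4 servers μ = 15.8 (M/M/4)
  ρ_B = λ/(cμ) = 12.6/(4×15.8) = 0.1994
  Offered load a = λ/μ = cρ = 12.6/15.8 = 0.7975
  P₀ = [ Σₙ₌₀^3 aⁿ/n! + a^4/(4!(1-ρ)) ]⁻¹
  Σ = a^0/0! + a^1/1! + a^2/2! + a^3/3! = 1.0000 + 0.7975 + 0.3180 + 0.08453 = 2.2000
  a^4/(4!(1-ρ)) = 0.4044/(24 × 0.8006) = 0.02105
  P₀ = 1/(2.2000 + 0.02105) = 0.4502
  Lq = P₀·a^4·ρ / (4!(1-ρ)²) = 0.4502 × 0.4044 × 0.1994 / (24 × 0.6410) = 0.002360
  Wq_B = Lq/λ = 0.002360/12.6 = 0.0001873
  W_B = Wq_B + 1/μ = 0.0001873 + 0.06329 = 0.06348

Since W_A = 0.04651 < W_B = 0.06348, Option A (single fast server) has the shorter time in system.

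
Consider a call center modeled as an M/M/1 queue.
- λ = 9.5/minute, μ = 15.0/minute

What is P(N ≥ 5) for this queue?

ρ = λ/μ = 9.5/15.0 = 0.6333
P(N ≥ n) = ρⁿ
P(N ≥ 5) = 0.6333^5
P(N ≥ 5) = 0.1019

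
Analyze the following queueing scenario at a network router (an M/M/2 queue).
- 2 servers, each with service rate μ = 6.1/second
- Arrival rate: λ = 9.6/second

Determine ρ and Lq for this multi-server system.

Traffic intensity: ρ = λ/(cμ) = 9.6/(2×6.1) = 0.7869
Since ρ = 0.7869 < 1, system is stable.
Offered load a = λ/μ = cρ = 9.6/6.1 = 1.5738
P₀ = [ Σₙ₌₀^1 aⁿ/n! + a^2/(2!(1-ρ)) ]⁻¹
Σ = a^0/0! + a^1/1! = 1.0000 + 1.5738 = 2.5738
a^2/(2!(1-ρ)) = 2.47675/(2 × 0.213115) = 5.8108
P₀ = 1/(2.5738 + 5.8108) = 0.1193
Lq = P₀·a^2·ρ / (2!(1-ρ)²) = 0.119266 × 2.47675 × 0.786885 / (2 × 0.0454179) = 2.5589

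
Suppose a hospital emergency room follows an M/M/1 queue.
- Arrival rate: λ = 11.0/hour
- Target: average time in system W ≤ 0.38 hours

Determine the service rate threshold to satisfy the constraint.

For M/M/1: W = 1/(μ-λ)
Need W ≤ 0.38, so 1/(μ-λ) ≤ 0.38
μ - λ ≥ 1/0.38 = 2.6316
μ ≥ 11.0 + 2.6316 = 13.6316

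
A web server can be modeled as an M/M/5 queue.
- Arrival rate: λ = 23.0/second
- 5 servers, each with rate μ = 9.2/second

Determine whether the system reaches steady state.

Stability requires ρ = λ/(cμ) < 1
ρ = 23.0/(5 × 9.2) = 23.0/46.00 = 0.5000
Since 0.5000 < 1, the system is STABLE.
The servers are busy 50.00% of the time.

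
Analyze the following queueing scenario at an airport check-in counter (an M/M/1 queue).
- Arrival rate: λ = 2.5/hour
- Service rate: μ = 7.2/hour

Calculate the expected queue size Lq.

ρ = λ/μ = 2.5/7.2 = 0.3472
For M/M/1: Lq = λ²/(μ(μ-λ))
Lq = 6.25/(7.2 × 4.70)
Lq = 0.1847 passengers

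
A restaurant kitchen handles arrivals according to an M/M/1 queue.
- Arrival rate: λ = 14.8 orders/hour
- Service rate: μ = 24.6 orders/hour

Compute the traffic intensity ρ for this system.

Server utilization: ρ = λ/μ
ρ = 14.8/24.6 = 0.6016
The server is busy 60.16% of the time.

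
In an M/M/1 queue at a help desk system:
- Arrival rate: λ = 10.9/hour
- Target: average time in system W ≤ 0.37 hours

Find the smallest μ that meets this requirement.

For M/M/1: W = 1/(μ-λ)
Need W ≤ 0.37, so 1/(μ-λ) ≤ 0.37
μ - λ ≥ 1/0.37 = 2.7027
μ ≥ 10.9 + 2.7027 = 13.6027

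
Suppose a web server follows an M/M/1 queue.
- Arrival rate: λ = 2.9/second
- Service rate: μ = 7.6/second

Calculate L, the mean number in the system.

ρ = λ/μ = 2.9/7.6 = 0.3816
For M/M/1: L = λ/(μ-λ)
L = 2.9/(7.6-2.9) = 2.9/4.70
L = 0.6170 requests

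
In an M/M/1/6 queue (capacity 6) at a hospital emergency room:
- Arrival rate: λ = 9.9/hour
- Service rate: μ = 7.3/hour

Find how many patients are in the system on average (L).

ρ = λ/μ = 9.9/7.3 = 1.356164
P₀ = (1-ρ)/(1-ρ^(K+1)) = (1-1.356164)/(1-1.356164^7) = -0.35616/-7.4370 = 0.04789
P_K = P₀×ρ^K = 0.04789 × 1.356164^6 = 0.04789 × 6.2212 = 0.2979
L = ρ[1 - (K+1)ρ^K + Kρ^(K+1)] / [(1-ρ)(1-ρ^(K+1))]
L = 1.356164 × (1 - 7×6.2212 + 6×8.4370) / ((1 - 1.356164) × (1 - 8.4370)) = 4.1336 patients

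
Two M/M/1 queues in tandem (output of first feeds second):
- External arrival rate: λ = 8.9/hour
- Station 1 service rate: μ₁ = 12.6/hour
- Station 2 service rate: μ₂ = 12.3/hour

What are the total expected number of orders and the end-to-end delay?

By Jackson's theorem, each station behaves as independent M/M/1.
Station 1: ρ₁ = 8.9/12.6 = 0.7063, L₁ = ρ₁/(1-ρ₁) = λ/(μ₁-λ) = 8.9/3.70 = 2.40541
Station 2: ρ₂ = 8.9/12.3 = 0.7236, L₂ = ρ₂/(1-ρ₂) = λ/(μ₂-λ) = 8.9/3.40 = 2.61765
Total: L = L₁ + L₂ = 2.40541 + 2.61765 = 5.0231
W = L/λ = 5.0231/8.9 = 0.5644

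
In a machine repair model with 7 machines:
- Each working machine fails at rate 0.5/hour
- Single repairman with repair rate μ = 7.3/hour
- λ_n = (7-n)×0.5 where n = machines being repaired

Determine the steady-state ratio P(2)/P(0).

P(2)/P(0) = ∏_{i=0}^{2-1} λ_i/μ_{i+1}
= (7-0)×0.5/7.3 × (7-1)×0.5/7.3
= 0.1970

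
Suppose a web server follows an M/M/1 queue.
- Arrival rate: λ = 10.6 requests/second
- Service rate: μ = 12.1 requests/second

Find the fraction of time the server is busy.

Server utilization: ρ = λ/μ
ρ = 10.6/12.1 = 0.8760
The server is busy 87.60% of the time.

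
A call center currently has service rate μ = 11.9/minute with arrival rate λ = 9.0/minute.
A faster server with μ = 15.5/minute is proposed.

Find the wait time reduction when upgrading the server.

System 1: ρ₁ = 9.0/11.9 = 0.7563, W₁ = 1/(11.9-9.0) = 0.34483
System 2: ρ₂ = 9.0/15.5 = 0.5806, W₂ = 1/(15.5-9.0) = 0.15385
Improvement: (W₁-W₂)/W₁ = (0.34483-0.15385)/0.34483 = 55.38%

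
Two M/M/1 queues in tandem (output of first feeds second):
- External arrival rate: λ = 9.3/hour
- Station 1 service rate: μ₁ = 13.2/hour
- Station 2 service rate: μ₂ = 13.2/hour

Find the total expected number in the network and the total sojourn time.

By Jackson's theorem, each station behaves as independent M/M/1.
Station 1: ρ₁ = 9.3/13.2 = 0.7045, L₁ = ρ₁/(1-ρ₁) = λ/(μ₁-λ) = 9.3/3.90 = 2.3846
Station 2: ρ₂ = 9.3/13.2 = 0.7045, L₂ = ρ₂/(1-ρ₂) = λ/(μ₂-λ) = 9.3/3.90 = 2.3846
Total: L = L₁ + L₂ = 2.3846 + 2.3846 = 4.7692
W = L/λ = 4.7692/9.3 = 0.5128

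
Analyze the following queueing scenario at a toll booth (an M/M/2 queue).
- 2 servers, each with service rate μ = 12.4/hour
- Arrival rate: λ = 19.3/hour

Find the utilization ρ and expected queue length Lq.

Traffic intensity: ρ = λ/(cμ) = 19.3/(2×12.4) = 0.7782
Since ρ = 0.7782 < 1, system is stable.
Offered load a = λ/μ = cρ = 19.3/12.4 = 1.5565
P₀ = [ Σₙ₌₀^1 aⁿ/n! + a^2/(2!(1-ρ)) ]⁻¹
Σ = a^0/0! + a^1/1! = 1.0000 + 1.5565 = 2.5565
a^2/(2!(1-ρ)) = 2.4225/(2 × 0.22177) = 5.4617
P₀ = 1/(2.5565 + 5.4617) = 0.1247
Lq = P₀·a^2·ρ / (2!(1-ρ)²) = 0.12472 × 2.4225 × 0.77823 / (2 × 0.049184) = 2.3903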